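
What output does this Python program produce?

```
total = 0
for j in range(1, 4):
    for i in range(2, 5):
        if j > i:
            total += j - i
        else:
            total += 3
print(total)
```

25

j=1,i=2: not 1>2, total = 0+3 = 3
j=1,i=3: not 1>3, total = 3+3 = 6
j=1,i=4: not 1>4, total = 6+3 = 9
j=2,i=2: not 2>2, total = 9+3 = 12
j=2,i=3: not 2>3, total = 12+3 = 15
j=2,i=4: not 2>4, total = 15+3 = 18
j=3,i=2: 3>2, total = 18+1 = 19
j=3,i=3: not 3>3, total = 19+3 = 22
j=3,i=4: not 3>4, total = 22+3 = 25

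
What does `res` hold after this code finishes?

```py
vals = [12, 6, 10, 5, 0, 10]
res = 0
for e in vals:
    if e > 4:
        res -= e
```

-43

e=12: >4, res = 0-12 = -12
e=6: >4, res = (-12)-6 = -18
e=10: >4, res = (-18)-10 = -28
e=5: >4, res = (-28)-5 = -33
e=0: not >4
e=10: >4, res = (-33)-10 = -43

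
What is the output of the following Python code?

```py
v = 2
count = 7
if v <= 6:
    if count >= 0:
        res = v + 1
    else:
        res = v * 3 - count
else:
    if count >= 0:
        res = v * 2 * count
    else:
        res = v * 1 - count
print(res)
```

3

v=2, count=7
v <= 6 is True; count >= 0 is True
→ res = v + 1 = 3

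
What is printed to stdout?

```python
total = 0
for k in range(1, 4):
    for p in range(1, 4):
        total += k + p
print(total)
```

k=1,p=1: total = 0+2 = 2
k=1,p=2: total = 2+3 = 5
k=1,p=3: total = 5+4 = 9
k=2,p=1: total = 9+3 = 12
k=2,p=2: total = 12+4 = 16
k=2,p=3: total = 16+5 = 21
k=3,p=1: total = 21+4 = 25
k=3,p=2: total = 25+5 = 30
k=3,p=3: total = 30+6 = 36

36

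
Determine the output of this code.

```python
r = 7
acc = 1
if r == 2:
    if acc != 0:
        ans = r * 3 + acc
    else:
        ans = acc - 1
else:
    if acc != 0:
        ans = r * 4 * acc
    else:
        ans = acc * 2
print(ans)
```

28

r=7, acc=1
r == 2 is False; acc != 0 is True
→ ans = r * 4 * acc = 28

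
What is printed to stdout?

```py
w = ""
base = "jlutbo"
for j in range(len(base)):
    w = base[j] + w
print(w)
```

j=0: prepend 'j' → 'j'
j=1: prepend 'l' → 'lj'
j=2: prepend 'u' → 'ulj'
j=3: prepend 't' → 'tulj'
j=4: prepend 'b' → 'btulj'
j=5: prepend 'o' → 'obtulj'

obtulj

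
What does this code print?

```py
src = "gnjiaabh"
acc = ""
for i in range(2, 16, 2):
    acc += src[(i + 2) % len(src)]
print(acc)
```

i=2: add src[4]='a' → 'a'
i=4: add src[6]='b' → 'ab'
i=6: add src[0]='g' → 'abg'
i=8: add src[2]='j' → 'abgj'
i=10: add src[4]='a' → 'abgja'
i=12: add src[6]='b' → 'abgjab'
i=14: add src[0]='g' → 'abgjabg'

abgjabg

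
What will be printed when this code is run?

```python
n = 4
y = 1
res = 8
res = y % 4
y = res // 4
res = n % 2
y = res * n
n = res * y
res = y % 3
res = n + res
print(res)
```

0

res = 1%4 = 1
y = 1//4 = 0
res = 4%2 = 0
y = 0*4 = 0
n = 0*0 = 0
res = 0%3 = 0
res = 0+0 = 0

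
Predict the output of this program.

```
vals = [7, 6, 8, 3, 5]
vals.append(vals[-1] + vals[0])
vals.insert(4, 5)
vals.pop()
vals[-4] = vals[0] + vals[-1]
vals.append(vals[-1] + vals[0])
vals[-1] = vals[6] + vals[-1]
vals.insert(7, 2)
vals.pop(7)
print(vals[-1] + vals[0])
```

31

append vals[-1]+vals[0] = 5+7 = 12 → [7, 6, 8, 3, 5, 12]
insert 5 at 4 → [7, 6, 8, 3, 5, 5, 12]
pop() removes 12 → [7, 6, 8, 3, 5, 5]
vals[-4] = vals[0]+vals[-1] = 7+5 = 12 → [7, 6, 12, 3, 5, 5]
append vals[-1]+vals[0] = 5+7 = 12 → [7, 6, 12, 3, 5, 5, 12]
vals[-1] = vals[6]+vals[-1] = 12+12 = 24 → [7, 6, 12, 3, 5, 5, 24]
insert 2 at 7 → [7, 6, 12, 3, 5, 5, 24, 2]
pop(7) removes 2 → [7, 6, 12, 3, 5, 5, 24]
vals[-1]+vals[0] = 24+7 = 31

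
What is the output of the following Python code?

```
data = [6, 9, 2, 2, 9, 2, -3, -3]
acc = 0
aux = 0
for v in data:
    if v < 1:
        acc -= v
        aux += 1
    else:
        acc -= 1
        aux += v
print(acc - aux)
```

v=6: not <1, acc = 0-1 = -1; aux=6
v=9: not <1, acc = (-1)-1 = -2; aux=15
v=2: not <1, acc = (-2)-1 = -3; aux=17
v=2: not <1, acc = (-3)-1 = -4; aux=19
v=9: not <1, acc = (-4)-1 = -5; aux=28
v=2: not <1, acc = (-5)-1 = -6; aux=30
v=-3: <1, acc = (-6)-(-3) = -3; aux=31
v=-3: <1, acc = (-3)-(-3) = 0; aux=32
acc-aux = 0-32 = -32

-32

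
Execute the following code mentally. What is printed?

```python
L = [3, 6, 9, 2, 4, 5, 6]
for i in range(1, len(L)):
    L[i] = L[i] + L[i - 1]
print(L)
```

[3, 9, 18, 20, 24, 29, 35]

i=1: L[1] = 6+3 = 9 → [3, 9, 9, 2, 4, 5, 6]
i=2: L[2] = 9+9 = 18 → [3, 9, 18, 2, 4, 5, 6]
i=3: L[3] = 2+18 = 20 → [3, 9, 18, 20, 4, 5, 6]
i=4: L[4] = 4+20 = 24 → [3, 9, 18, 20, 24, 5, 6]
i=5: L[5] = 5+24 = 29 → [3, 9, 18, 20, 24, 29, 6]
i=6: L[6] = 6+29 = 35 → [3, 9, 18, 20, 24, 29, 35]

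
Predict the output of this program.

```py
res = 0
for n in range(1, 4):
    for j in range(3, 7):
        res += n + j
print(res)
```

78

n=1,j=3: res = 0+4 = 4
n=1,j=4: res = 4+5 = 9
n=1,j=5: res = 9+6 = 15
n=1,j=6: res = 15+7 = 22
n=2,j=3: res = 22+5 = 27
n=2,j=4: res = 27+6 = 33
n=2,j=5: res = 33+7 = 40
n=2,j=6: res = 40+8 = 48
n=3,j=3: res = 48+6 = 54
n=3,j=4: res = 54+7 = 61
n=3,j=5: res = 61+8 = 69
n=3,j=6: res = 69+9 = 78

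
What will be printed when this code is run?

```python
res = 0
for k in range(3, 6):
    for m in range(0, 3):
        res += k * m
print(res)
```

36

k=3,m=0: res = 0+0 = 0
k=3,m=1: res = 0+3 = 3
k=3,m=2: res = 3+6 = 9
k=4,m=0: res = 9+0 = 9
k=4,m=1: res = 9+4 = 13
k=4,m=2: res = 13+8 = 21
k=5,m=0: res = 21+0 = 21
k=5,m=1: res = 21+5 = 26
k=5,m=2: res = 26+10 = 36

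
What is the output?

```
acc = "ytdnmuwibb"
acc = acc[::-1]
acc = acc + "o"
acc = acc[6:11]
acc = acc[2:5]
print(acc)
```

tyo

reverse → 'bbiwumndty'
+ 'o' → 'bbiwumndtyo'
slice [6:11] → 'ndtyo'
slice [2:5] → 'tyo'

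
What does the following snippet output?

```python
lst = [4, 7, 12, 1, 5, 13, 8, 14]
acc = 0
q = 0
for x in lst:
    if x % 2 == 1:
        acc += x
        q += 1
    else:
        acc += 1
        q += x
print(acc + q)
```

72

x=4: not odd, acc = 0+1 = 1; q=4
x=7: odd, acc = 1+7 = 8; q=5
x=12: not odd, acc = 8+1 = 9; q=17
x=1: odd, acc = 9+1 = 10; q=18
x=5: odd, acc = 10+5 = 15; q=19
x=13: odd, acc = 15+13 = 28; q=20
x=8: not odd, acc = 28+1 = 29; q=28
x=14: not odd, acc = 29+1 = 30; q=42
acc+q = 30+42 = 72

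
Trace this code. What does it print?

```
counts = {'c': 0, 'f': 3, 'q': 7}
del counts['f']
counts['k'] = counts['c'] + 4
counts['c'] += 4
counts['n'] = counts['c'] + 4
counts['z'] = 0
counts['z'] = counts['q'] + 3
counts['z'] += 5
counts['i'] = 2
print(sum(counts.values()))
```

del 'f' → {'c': 0, 'q': 7}
counts['k'] = counts['c']+4 = 4 → {'c': 0, 'q': 7, 'k': 4}
counts['c'] = 0+4 = 4 → {'c': 4, 'q': 7, 'k': 4}
counts['n'] = counts['c']+4 = 8 → {'c': 4, 'q': 7, 'k': 4, 'n': 8}
counts['z'] = 0 → {'c': 4, 'q': 7, 'k': 4, 'n': 8, 'z': 0}
counts['z'] = counts['q']+3 = 10 → {'c': 4, 'q': 7, 'k': 4, 'n': 8, 'z': 10}
counts['z'] = 10+5 = 15 → {'c': 4, 'q': 7, 'k': 4, 'n': 8, 'z': 15}
counts['i'] = 2 → {'c': 4, 'q': 7, 'k': 4, 'n': 8, 'z': 15, 'i': 2}
sum of values = 40

40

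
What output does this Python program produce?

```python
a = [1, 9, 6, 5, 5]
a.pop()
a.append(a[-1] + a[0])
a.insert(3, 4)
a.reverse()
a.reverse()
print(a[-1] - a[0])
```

pop() removes 5 → [1, 9, 6, 5]
append a[-1]+a[0] = 5+1 = 6 → [1, 9, 6, 5, 6]
insert 4 at 3 → [1, 9, 6, 4, 5, 6]
reverse → [6, 5, 4, 6, 9, 1]
reverse → [1, 9, 6, 4, 5, 6]
a[-1]-a[0] = 6-1 = 5

5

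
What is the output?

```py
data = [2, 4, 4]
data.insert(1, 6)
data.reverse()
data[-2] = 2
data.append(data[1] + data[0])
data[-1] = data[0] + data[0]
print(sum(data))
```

20

insert 6 at 1 → [2, 6, 4, 4]
reverse → [4, 4, 6, 2]
data[-2] = 2 → [4, 4, 2, 2]
append data[1]+data[0] = 4+4 = 8 → [4, 4, 2, 2, 8]
data[-1] = data[0]+data[0] = 4+4 = 8 → [4, 4, 2, 2, 8]
sum = 20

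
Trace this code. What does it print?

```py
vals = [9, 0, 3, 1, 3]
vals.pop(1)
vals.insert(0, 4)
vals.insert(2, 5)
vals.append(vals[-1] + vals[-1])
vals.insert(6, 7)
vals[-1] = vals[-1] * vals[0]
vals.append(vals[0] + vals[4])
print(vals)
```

[4, 9, 5, 3, 1, 3, 7, 24, 5]

pop(1) removes 0 → [9, 3, 1, 3]
insert 4 at 0 → [4, 9, 3, 1, 3]
insert 5 at 2 → [4, 9, 5, 3, 1, 3]
append vals[-1]+vals[-1] = 3+3 = 6 → [4, 9, 5, 3, 1, 3, 6]
insert 7 at 6 → [4, 9, 5, 3, 1, 3, 7, 6]
vals[-1] = vals[-1]*vals[0] = 6*4 = 24 → [4, 9, 5, 3, 1, 3, 7, 24]
append vals[0]+vals[4] = 4+1 = 5 → [4, 9, 5, 3, 1, 3, 7, 24, 5]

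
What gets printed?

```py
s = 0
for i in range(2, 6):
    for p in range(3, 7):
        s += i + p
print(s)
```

128

i=2,p=3: s = 0+5 = 5
i=2,p=4: s = 5+6 = 11
i=2,p=5: s = 11+7 = 18
i=2,p=6: s = 18+8 = 26
i=3,p=3: s = 26+6 = 32
i=3,p=4: s = 32+7 = 39
i=3,p=5: s = 39+8 = 47
i=3,p=6: s = 47+9 = 56
i=4,p=3: s = 56+7 = 63
i=4,p=4: s = 63+8 = 71
i=4,p=5: s = 71+9 = 80
i=4,p=6: s = 80+10 = 90
i=5,p=3: s = 90+8 = 98
i=5,p=4: s = 98+9 = 107
i=5,p=5: s = 107+10 = 117
i=5,p=6: s = 117+11 = 128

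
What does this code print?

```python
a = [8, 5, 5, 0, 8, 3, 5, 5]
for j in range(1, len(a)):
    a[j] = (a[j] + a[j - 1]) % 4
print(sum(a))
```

j=1: a[1] = (5+8)%4 = 1 → [8, 1, 5, 0, 8, 3, 5, 5]
j=2: a[2] = (5+1)%4 = 2 → [8, 1, 2, 0, 8, 3, 5, 5]
j=3: a[3] = (0+2)%4 = 2 → [8, 1, 2, 2, 8, 3, 5, 5]
j=4: a[4] = (8+2)%4 = 2 → [8, 1, 2, 2, 2, 3, 5, 5]
j=5: a[5] = (3+2)%4 = 1 → [8, 1, 2, 2, 2, 1, 5, 5]
j=6: a[6] = (5+1)%4 = 2 → [8, 1, 2, 2, 2, 1, 2, 5]
j=7: a[7] = (5+2)%4 = 3 → [8, 1, 2, 2, 2, 1, 2, 3]
sum = 21

21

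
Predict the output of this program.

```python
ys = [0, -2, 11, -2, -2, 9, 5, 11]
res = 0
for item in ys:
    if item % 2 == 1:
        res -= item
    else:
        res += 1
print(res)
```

item=0: not odd, res = 0+1 = 1
item=-2: not odd, res = 1+1 = 2
item=11: odd, res = 2-11 = -9
item=-2: not odd, res = (-9)+1 = -8
item=-2: not odd, res = (-8)+1 = -7
item=9: odd, res = (-7)-9 = -16
item=5: odd, res = (-16)-5 = -21
item=11: odd, res = (-21)-11 = -32

-32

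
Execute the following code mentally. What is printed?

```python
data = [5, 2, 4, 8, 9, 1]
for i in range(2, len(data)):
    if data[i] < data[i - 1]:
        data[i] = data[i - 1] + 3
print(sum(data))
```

i=2: 4>=2, unchanged → [5, 2, 4, 8, 9, 1]
i=3: 8>=4, unchanged → [5, 2, 4, 8, 9, 1]
i=4: 9>=8, unchanged → [5, 2, 4, 8, 9, 1]
i=5: 1<9, data[5] = 9+3 = 12 → [5, 2, 4, 8, 9, 12]
sum = 40

40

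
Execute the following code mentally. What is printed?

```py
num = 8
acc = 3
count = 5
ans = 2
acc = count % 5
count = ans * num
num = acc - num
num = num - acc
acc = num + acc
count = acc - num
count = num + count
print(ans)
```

acc = 5%5 = 0
count = 2*8 = 16
num = 0-8 = -8
num = (-8)-0 = -8
acc = (-8)+0 = -8
count = (-8)-(-8) = 0
count = (-8)+0 = -8

2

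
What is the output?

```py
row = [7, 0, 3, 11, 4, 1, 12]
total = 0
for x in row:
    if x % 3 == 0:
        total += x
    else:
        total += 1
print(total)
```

x=7: not %3==0, total = 0+1 = 1
x=0: %3==0, total = 1+0 = 1
x=3: %3==0, total = 1+3 = 4
x=11: not %3==0, total = 4+1 = 5
x=4: not %3==0, total = 5+1 = 6
x=1: not %3==0, total = 6+1 = 7
x=12: %3==0, total = 7+12 = 19

19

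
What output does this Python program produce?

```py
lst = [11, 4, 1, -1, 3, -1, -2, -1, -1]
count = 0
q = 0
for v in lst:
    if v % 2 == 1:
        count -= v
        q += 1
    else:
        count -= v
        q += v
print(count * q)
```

-117

v=11: odd, count = 0-11 = -11; q=1
v=4: not odd, count = (-11)-4 = -15; q=5
v=1: odd, count = (-15)-1 = -16; q=6
v=-1: odd, count = (-16)-(-1) = -15; q=7
v=3: odd, count = (-15)-3 = -18; q=8
v=-1: odd, count = (-18)-(-1) = -17; q=9
v=-2: not odd, count = (-17)-(-2) = -15; q=7
v=-1: odd, count = (-15)-(-1) = -14; q=8
v=-1: odd, count = (-14)-(-1) = -13; q=9
count*q = (-13)*9 = -117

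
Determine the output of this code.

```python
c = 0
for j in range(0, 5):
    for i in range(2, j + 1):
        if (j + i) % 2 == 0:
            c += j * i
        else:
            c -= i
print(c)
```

32

j=2,i=2: even sum, c = 0+4 = 4
j=3,i=2: odd sum, c = 4-2 = 2
j=3,i=3: even sum, c = 2+9 = 11
j=4,i=2: even sum, c = 11+8 = 19
j=4,i=3: odd sum, c = 19-3 = 16
j=4,i=4: even sum, c = 16+16 = 32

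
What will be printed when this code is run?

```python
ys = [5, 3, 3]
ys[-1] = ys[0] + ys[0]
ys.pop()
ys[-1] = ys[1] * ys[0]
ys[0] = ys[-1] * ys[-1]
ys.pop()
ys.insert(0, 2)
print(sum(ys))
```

ys[-1] = ys[0]+ys[0] = 5+5 = 10 → [5, 3, 10]
pop() removes 10 → [5, 3]
ys[-1] = ys[1]*ys[0] = 3*5 = 15 → [5, 15]
ys[0] = ys[-1]*ys[-1] = 15*15 = 225 → [225, 15]
pop() removes 15 → [225]
insert 2 at 0 → [2, 225]
sum = 227

227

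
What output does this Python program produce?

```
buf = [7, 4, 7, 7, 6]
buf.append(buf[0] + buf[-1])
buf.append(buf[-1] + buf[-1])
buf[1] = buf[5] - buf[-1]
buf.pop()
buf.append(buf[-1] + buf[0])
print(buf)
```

[7, -13, 7, 7, 6, 13, 20]

append buf[0]+buf[-1] = 7+6 = 13 → [7, 4, 7, 7, 6, 13]
append buf[-1]+buf[-1] = 13+13 = 26 → [7, 4, 7, 7, 6, 13, 26]
buf[1] = buf[5]-buf[-1] = 13-26 = -13 → [7, -13, 7, 7, 6, 13, 26]
pop() removes 26 → [7, -13, 7, 7, 6, 13]
append buf[-1]+buf[0] = 13+7 = 20 → [7, -13, 7, 7, 6, 13, 20]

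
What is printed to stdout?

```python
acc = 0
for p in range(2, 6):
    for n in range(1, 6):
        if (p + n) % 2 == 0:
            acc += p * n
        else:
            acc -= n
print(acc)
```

78

p=2,n=1: odd sum, acc = 0-1 = -1
p=2,n=2: even sum, acc = (-1)+4 = 3
p=2,n=3: odd sum, acc = 3-3 = 0
p=2,n=4: even sum, acc = 0+8 = 8
p=2,n=5: odd sum, acc = 8-5 = 3
p=3,n=1: even sum, acc = 3+3 = 6
p=3,n=2: odd sum, acc = 6-2 = 4
p=3,n=3: even sum, acc = 4+9 = 13
p=3,n=4: odd sum, acc = 13-4 = 9
p=3,n=5: even sum, acc = 9+15 = 24
p=4,n=1: odd sum, acc = 24-1 = 23
p=4,n=2: even sum, acc = 23+8 = 31
p=4,n=3: odd sum, acc = 31-3 = 28
p=4,n=4: even sum, acc = 28+16 = 44
p=4,n=5: odd sum, acc = 44-5 = 39
p=5,n=1: even sum, acc = 39+5 = 44
p=5,n=2: odd sum, acc = 44-2 = 42
p=5,n=3: even sum, acc = 42+15 = 57
p=5,n=4: odd sum, acc = 57-4 = 53
p=5,n=5: even sum, acc = 53+25 = 78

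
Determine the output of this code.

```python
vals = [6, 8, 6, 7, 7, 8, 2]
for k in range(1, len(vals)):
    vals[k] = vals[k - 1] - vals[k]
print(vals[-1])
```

-32

k=1: vals[1] = 6-8 = -2 → [6, -2, 6, 7, 7, 8, 2]
k=2: vals[2] = (-2)-6 = -8 → [6, -2, -8, 7, 7, 8, 2]
k=3: vals[3] = (-8)-7 = -15 → [6, -2, -8, -15, 7, 8, 2]
k=4: vals[4] = (-15)-7 = -22 → [6, -2, -8, -15, -22, 8, 2]
k=5: vals[5] = (-22)-8 = -30 → [6, -2, -8, -15, -22, -30, 2]
k=6: vals[6] = (-30)-2 = -32 → [6, -2, -8, -15, -22, -30, -32]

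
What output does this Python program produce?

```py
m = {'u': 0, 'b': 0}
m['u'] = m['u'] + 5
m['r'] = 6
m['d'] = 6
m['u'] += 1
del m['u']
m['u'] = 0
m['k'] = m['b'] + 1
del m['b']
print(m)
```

{'r': 6, 'd': 6, 'u': 0, 'k': 1}

m['u'] = m['u']+5 = 5 → {'u': 5, 'b': 0}
m['r'] = 6 → {'u': 5, 'b': 0, 'r': 6}
m['d'] = 6 → {'u': 5, 'b': 0, 'r': 6, 'd': 6}
m['u'] = 5+1 = 6 → {'u': 6, 'b': 0, 'r': 6, 'd': 6}
del 'u' → {'b': 0, 'r': 6, 'd': 6}
m['u'] = 0 → {'b': 0, 'r': 6, 'd': 6, 'u': 0}
m['k'] = m['b']+1 = 1 → {'b': 0, 'r': 6, 'd': 6, 'u': 0, 'k': 1}
del 'b' → {'r': 6, 'd': 6, 'u': 0, 'k': 1}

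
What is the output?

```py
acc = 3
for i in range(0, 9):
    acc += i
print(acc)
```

39

i=0: acc = 3+0 = 3
i=1: acc = 3+1 = 4
i=2: acc = 4+2 = 6
i=3: acc = 6+3 = 9
i=4: acc = 9+4 = 13
i=5: acc = 13+5 = 18
i=6: acc = 18+6 = 24
i=7: acc = 24+7 = 31
i=8: acc = 31+8 = 39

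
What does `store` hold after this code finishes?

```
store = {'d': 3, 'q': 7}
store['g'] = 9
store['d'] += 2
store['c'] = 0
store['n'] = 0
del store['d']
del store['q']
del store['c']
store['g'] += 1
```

{'g': 10, 'n': 0}

store['g'] = 9 → {'d': 3, 'q': 7, 'g': 9}
store['d'] = 3+2 = 5 → {'d': 5, 'q': 7, 'g': 9}
store['c'] = 0 → {'d': 5, 'q': 7, 'g': 9, 'c': 0}
store['n'] = 0 → {'d': 5, 'q': 7, 'g': 9, 'c': 0, 'n': 0}
del 'd' → {'q': 7, 'g': 9, 'c': 0, 'n': 0}
del 'q' → {'g': 9, 'c': 0, 'n': 0}
del 'c' → {'g': 9, 'n': 0}
store['g'] = 9+1 = 10 → {'g': 10, 'n': 0}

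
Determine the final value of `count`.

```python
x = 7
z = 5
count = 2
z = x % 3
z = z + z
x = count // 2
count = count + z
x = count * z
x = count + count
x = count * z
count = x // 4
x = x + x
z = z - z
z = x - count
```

2

z = 7%3 = 1
z = 1+1 = 2
x = 2//2 = 1
count = 2+2 = 4
x = 4*2 = 8
x = 4+4 = 8
x = 4*2 = 8
count = 8//4 = 2
x = 8+8 = 16
z = 2-2 = 0
z = 16-2 = 14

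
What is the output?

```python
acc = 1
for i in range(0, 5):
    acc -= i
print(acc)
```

i=0: acc = 1-0 = 1
i=1: acc = 1-1 = 0
i=2: acc = 0-2 = -2
i=3: acc = (-2)-3 = -5
i=4: acc = (-5)-4 = -9

-9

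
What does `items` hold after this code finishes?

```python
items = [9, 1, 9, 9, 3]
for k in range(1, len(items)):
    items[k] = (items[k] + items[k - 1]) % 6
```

[9, 4, 1, 4, 1]

k=1: items[1] = (1+9)%6 = 4 → [9, 4, 9, 9, 3]
k=2: items[2] = (9+4)%6 = 1 → [9, 4, 1, 9, 3]
k=3: items[3] = (9+1)%6 = 4 → [9, 4, 1, 4, 3]
k=4: items[4] = (3+4)%6 = 1 → [9, 4, 1, 4, 1]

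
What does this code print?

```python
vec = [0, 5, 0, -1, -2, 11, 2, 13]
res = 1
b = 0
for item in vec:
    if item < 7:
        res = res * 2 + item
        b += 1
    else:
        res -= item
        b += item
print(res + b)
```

133

item=0: <7, res = 1*2+0 = 2; b=1
item=5: <7, res = 2*2+5 = 9; b=2
item=0: <7, res = 9*2+0 = 18; b=3
item=-1: <7, res = 18*2+(-1) = 35; b=4
item=-2: <7, res = 35*2+(-2) = 68; b=5
item=11: not <7, res = 68-11 = 57; b=16
item=2: <7, res = 57*2+2 = 116; b=17
item=13: not <7, res = 116-13 = 103; b=30
res+b = 103+30 = 133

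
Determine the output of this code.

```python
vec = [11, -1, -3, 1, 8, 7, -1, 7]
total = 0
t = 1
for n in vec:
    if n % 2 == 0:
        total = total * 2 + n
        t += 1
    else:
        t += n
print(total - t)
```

n=11: not even; t=12
n=-1: not even; t=11
n=-3: not even; t=8
n=1: not even; t=9
n=8: even, total = 0*2+8 = 8; t=10
n=7: not even; t=17
n=-1: not even; t=16
n=7: not even; t=23
total-t = 8-23 = -15

-15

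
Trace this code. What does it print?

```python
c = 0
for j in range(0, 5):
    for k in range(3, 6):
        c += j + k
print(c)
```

j=0,k=3: c = 0+3 = 3
j=0,k=4: c = 3+4 = 7
j=0,k=5: c = 7+5 = 12
j=1,k=3: c = 12+4 = 16
j=1,k=4: c = 16+5 = 21
j=1,k=5: c = 21+6 = 27
j=2,k=3: c = 27+5 = 32
j=2,k=4: c = 32+6 = 38
j=2,k=5: c = 38+7 = 45
j=3,k=3: c = 45+6 = 51
j=3,k=4: c = 51+7 = 58
j=3,k=5: c = 58+8 = 66
j=4,k=3: c = 66+7 = 73
j=4,k=4: c = 73+8 = 81
j=4,k=5: c = 81+9 = 90

90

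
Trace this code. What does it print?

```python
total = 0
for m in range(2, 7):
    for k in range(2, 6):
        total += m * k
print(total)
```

m=2,k=2: total = 0+4 = 4
m=2,k=3: total = 4+6 = 10
m=2,k=4: total = 10+8 = 18
m=2,k=5: total = 18+10 = 28
m=3,k=2: total = 28+6 = 34
m=3,k=3: total = 34+9 = 43
m=3,k=4: total = 43+12 = 55
m=3,k=5: total = 55+15 = 70
m=4,k=2: total = 70+8 = 78
m=4,k=3: total = 78+12 = 90
m=4,k=4: total = 90+16 = 106
m=4,k=5: total = 106+20 = 126
m=5,k=2: total = 126+10 = 136
m=5,k=3: total = 136+15 = 151
m=5,k=4: total = 151+20 = 171
m=5,k=5: total = 171+25 = 196
m=6,k=2: total = 196+12 = 208
m=6,k=3: total = 208+18 = 226
m=6,k=4: total = 226+24 = 250
m=6,k=5: total = 250+30 = 280

280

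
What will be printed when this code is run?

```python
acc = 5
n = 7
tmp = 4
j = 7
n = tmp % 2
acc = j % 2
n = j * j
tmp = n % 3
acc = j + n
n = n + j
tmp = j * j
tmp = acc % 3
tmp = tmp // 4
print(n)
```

56

n = 4%2 = 0
acc = 7%2 = 1
n = 7*7 = 49
tmp = 49%3 = 1
acc = 7+49 = 56
n = 49+7 = 56
tmp = 7*7 = 49
tmp = 56%3 = 2
tmp = 2//4 = 0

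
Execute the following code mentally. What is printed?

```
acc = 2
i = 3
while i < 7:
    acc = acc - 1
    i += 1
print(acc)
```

-2

i=3: acc = 2-1 = 1
i=4: acc = 1-1 = 0
i=5: acc = 0-1 = -1
i=6: acc = (-1)-1 = -2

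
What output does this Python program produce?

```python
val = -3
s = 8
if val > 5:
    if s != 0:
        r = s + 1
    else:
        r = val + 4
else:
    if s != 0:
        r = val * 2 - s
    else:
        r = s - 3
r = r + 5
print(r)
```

val=-3, s=8
val > 5 is False; s != 0 is True
→ r = val * 2 - s = -14
r = (-14)+5 = -9

-9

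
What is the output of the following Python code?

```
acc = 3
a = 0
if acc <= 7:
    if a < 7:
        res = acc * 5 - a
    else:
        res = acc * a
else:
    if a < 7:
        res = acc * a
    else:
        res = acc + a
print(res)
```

15

acc=3, a=0
acc <= 7 is True; a < 7 is True
→ res = acc * 5 - a = 15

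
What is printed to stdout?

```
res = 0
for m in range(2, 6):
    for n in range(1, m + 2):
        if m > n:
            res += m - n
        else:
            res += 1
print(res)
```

28

m=2,n=1: 2>1, res = 0+1 = 1
m=2,n=2: not 2>2, res = 1+1 = 2
m=2,n=3: not 2>3, res = 2+1 = 3
m=3,n=1: 3>1, res = 3+2 = 5
m=3,n=2: 3>2, res = 5+1 = 6
m=3,n=3: not 3>3, res = 6+1 = 7
m=3,n=4: not 3>4, res = 7+1 = 8
m=4,n=1: 4>1, res = 8+3 = 11
m=4,n=2: 4>2, res = 11+2 = 13
m=4,n=3: 4>3, res = 13+1 = 14
m=4,n=4: not 4>4, res = 14+1 = 15
m=4,n=5: not 4>5, res = 15+1 = 16
m=5,n=1: 5>1, res = 16+4 = 20
m=5,n=2: 5>2, res = 20+3 = 23
m=5,n=3: 5>3, res = 23+2 = 25
m=5,n=4: 5>4, res = 25+1 = 26
m=5,n=5: not 5>5, res = 26+1 = 27
m=5,n=6: not 5>6, res = 27+1 = 28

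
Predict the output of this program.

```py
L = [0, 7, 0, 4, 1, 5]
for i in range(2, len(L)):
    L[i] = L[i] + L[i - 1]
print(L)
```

i=2: L[2] = 0+7 = 7 → [0, 7, 7, 4, 1, 5]
i=3: L[3] = 4+7 = 11 → [0, 7, 7, 11, 1, 5]
i=4: L[4] = 1+11 = 12 → [0, 7, 7, 11, 12, 5]
i=5: L[5] = 5+12 = 17 → [0, 7, 7, 11, 12, 17]

[0, 7, 7, 11, 12, 17]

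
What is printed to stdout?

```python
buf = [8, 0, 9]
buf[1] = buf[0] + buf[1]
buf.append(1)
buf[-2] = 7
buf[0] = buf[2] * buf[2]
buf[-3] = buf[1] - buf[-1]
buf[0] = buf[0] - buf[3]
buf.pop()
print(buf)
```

buf[1] = buf[0]+buf[1] = 8+0 = 8 → [8, 8, 9]
append 1 → [8, 8, 9, 1]
buf[-2] = 7 → [8, 8, 7, 1]
buf[0] = buf[2]*buf[2] = 7*7 = 49 → [49, 8, 7, 1]
buf[-3] = buf[1]-buf[-1] = 8-1 = 7 → [49, 7, 7, 1]
buf[0] = buf[0]-buf[3] = 49-1 = 48 → [48, 7, 7, 1]
pop() removes 1 → [48, 7, 7]

[48, 7, 7]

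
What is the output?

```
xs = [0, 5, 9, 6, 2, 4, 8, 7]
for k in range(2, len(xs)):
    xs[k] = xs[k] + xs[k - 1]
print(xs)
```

[0, 5, 14, 20, 22, 26, 34, 41]

k=2: xs[2] = 9+5 = 14 → [0, 5, 14, 6, 2, 4, 8, 7]
k=3: xs[3] = 6+14 = 20 → [0, 5, 14, 20, 2, 4, 8, 7]
k=4: xs[4] = 2+20 = 22 → [0, 5, 14, 20, 22, 4, 8, 7]
k=5: xs[5] = 4+22 = 26 → [0, 5, 14, 20, 22, 26, 8, 7]
k=6: xs[6] = 8+26 = 34 → [0, 5, 14, 20, 22, 26, 34, 7]
k=7: xs[7] = 7+34 = 41 → [0, 5, 14, 20, 22, 26, 34, 41]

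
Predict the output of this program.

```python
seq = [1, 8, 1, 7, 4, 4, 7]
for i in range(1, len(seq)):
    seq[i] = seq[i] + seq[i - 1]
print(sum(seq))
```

i=1: seq[1] = 8+1 = 9 → [1, 9, 1, 7, 4, 4, 7]
i=2: seq[2] = 1+9 = 10 → [1, 9, 10, 7, 4, 4, 7]
i=3: seq[3] = 7+10 = 17 → [1, 9, 10, 17, 4, 4, 7]
i=4: seq[4] = 4+17 = 21 → [1, 9, 10, 17, 21, 4, 7]
i=5: seq[5] = 4+21 = 25 → [1, 9, 10, 17, 21, 25, 7]
i=6: seq[6] = 7+25 = 32 → [1, 9, 10, 17, 21, 25, 32]
sum = 115

115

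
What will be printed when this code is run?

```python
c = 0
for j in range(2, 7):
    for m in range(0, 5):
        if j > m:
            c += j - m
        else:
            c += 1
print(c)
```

60

j=2,m=0: 2>0, c = 0+2 = 2
j=2,m=1: 2>1, c = 2+1 = 3
j=2,m=2: not 2>2, c = 3+1 = 4
j=2,m=3: not 2>3, c = 4+1 = 5
j=2,m=4: not 2>4, c = 5+1 = 6
j=3,m=0: 3>0, c = 6+3 = 9
j=3,m=1: 3>1, c = 9+2 = 11
j=3,m=2: 3>2, c = 11+1 = 12
j=3,m=3: not 3>3, c = 12+1 = 13
j=3,m=4: not 3>4, c = 13+1 = 14
j=4,m=0: 4>0, c = 14+4 = 18
j=4,m=1: 4>1, c = 18+3 = 21
j=4,m=2: 4>2, c = 21+2 = 23
j=4,m=3: 4>3, c = 23+1 = 24
j=4,m=4: not 4>4, c = 24+1 = 25
j=5,m=0: 5>0, c = 25+5 = 30
j=5,m=1: 5>1, c = 30+4 = 34
j=5,m=2: 5>2, c = 34+3 = 37
j=5,m=3: 5>3, c = 37+2 = 39
j=5,m=4: 5>4, c = 39+1 = 40
j=6,m=0: 6>0, c = 40+6 = 46
j=6,m=1: 6>1, c = 46+5 = 51
j=6,m=2: 6>2, c = 51+4 = 55
j=6,m=3: 6>3, c = 55+3 = 58
j=6,m=4: 6>4, c = 58+2 = 60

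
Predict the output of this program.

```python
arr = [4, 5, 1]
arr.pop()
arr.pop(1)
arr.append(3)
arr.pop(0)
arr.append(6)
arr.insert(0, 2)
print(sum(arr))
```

11

pop() removes 1 → [4, 5]
pop(1) removes 5 → [4]
append 3 → [4, 3]
pop(0) removes 4 → [3]
append 6 → [3, 6]
insert 2 at 0 → [2, 3, 6]
sum = 11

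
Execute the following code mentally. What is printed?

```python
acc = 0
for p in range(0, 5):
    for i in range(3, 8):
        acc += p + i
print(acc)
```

p=0,i=3: acc = 0+3 = 3
p=0,i=4: acc = 3+4 = 7
p=0,i=5: acc = 7+5 = 12
p=0,i=6: acc = 12+6 = 18
p=0,i=7: acc = 18+7 = 25
p=1,i=3: acc = 25+4 = 29
p=1,i=4: acc = 29+5 = 34
p=1,i=5: acc = 34+6 = 40
p=1,i=6: acc = 40+7 = 47
p=1,i=7: acc = 47+8 = 55
p=2,i=3: acc = 55+5 = 60
p=2,i=4: acc = 60+6 = 66
p=2,i=5: acc = 66+7 = 73
p=2,i=6: acc = 73+8 = 81
p=2,i=7: acc = 81+9 = 90
p=3,i=3: acc = 90+6 = 96
p=3,i=4: acc = 96+7 = 103
p=3,i=5: acc = 103+8 = 111
p=3,i=6: acc = 111+9 = 120
p=3,i=7: acc = 120+10 = 130
p=4,i=3: acc = 130+7 = 137
p=4,i=4: acc = 137+8 = 145
p=4,i=5: acc = 145+9 = 154
p=4,i=6: acc = 154+10 = 164
p=4,i=7: acc = 164+11 = 175

175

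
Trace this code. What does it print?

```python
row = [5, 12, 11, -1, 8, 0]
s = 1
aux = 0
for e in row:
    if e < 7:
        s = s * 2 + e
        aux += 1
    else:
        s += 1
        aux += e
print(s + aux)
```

70

e=5: <7, s = 1*2+5 = 7; aux=1
e=12: not <7, s = 7+1 = 8; aux=13
e=11: not <7, s = 8+1 = 9; aux=24
e=-1: <7, s = 9*2+(-1) = 17; aux=25
e=8: not <7, s = 17+1 = 18; aux=33
e=0: <7, s = 18*2+0 = 36; aux=34
s+aux = 36+34 = 70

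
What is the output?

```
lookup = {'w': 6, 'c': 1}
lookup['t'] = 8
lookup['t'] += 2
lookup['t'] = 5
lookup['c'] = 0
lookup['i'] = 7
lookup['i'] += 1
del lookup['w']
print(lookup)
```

{'c': 0, 't': 5, 'i': 8}

lookup['t'] = 8 → {'w': 6, 'c': 1, 't': 8}
lookup['t'] = 8+2 = 10 → {'w': 6, 'c': 1, 't': 10}
lookup['t'] = 5 → {'w': 6, 'c': 1, 't': 5}
lookup['c'] = 0 → {'w': 6, 'c': 0, 't': 5}
lookup['i'] = 7 → {'w': 6, 'c': 0, 't': 5, 'i': 7}
lookup['i'] = 7+1 = 8 → {'w': 6, 'c': 0, 't': 5, 'i': 8}
del 'w' → {'c': 0, 't': 5, 'i': 8}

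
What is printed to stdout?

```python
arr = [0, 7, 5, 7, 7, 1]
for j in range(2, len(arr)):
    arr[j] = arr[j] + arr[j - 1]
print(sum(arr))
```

j=2: arr[2] = 5+7 = 12 → [0, 7, 12, 7, 7, 1]
j=3: arr[3] = 7+12 = 19 → [0, 7, 12, 19, 7, 1]
j=4: arr[4] = 7+19 = 26 → [0, 7, 12, 19, 26, 1]
j=5: arr[5] = 1+26 = 27 → [0, 7, 12, 19, 26, 27]
sum = 91

91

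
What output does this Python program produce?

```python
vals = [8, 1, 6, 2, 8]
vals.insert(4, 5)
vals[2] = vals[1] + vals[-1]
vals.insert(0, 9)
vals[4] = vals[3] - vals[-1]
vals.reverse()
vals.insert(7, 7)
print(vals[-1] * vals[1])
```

35

insert 5 at 4 → [8, 1, 6, 2, 5, 8]
vals[2] = vals[1]+vals[-1] = 1+8 = 9 → [8, 1, 9, 2, 5, 8]
insert 9 at 0 → [9, 8, 1, 9, 2, 5, 8]
vals[4] = vals[3]-vals[-1] = 9-8 = 1 → [9, 8, 1, 9, 1, 5, 8]
reverse → [8, 5, 1, 9, 1, 8, 9]
insert 7 at 7 → [8, 5, 1, 9, 1, 8, 9, 7]
vals[-1]*vals[1] = 7*5 = 35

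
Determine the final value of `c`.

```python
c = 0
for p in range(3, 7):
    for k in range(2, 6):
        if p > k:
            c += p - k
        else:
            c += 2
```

p=3,k=2: 3>2, c = 0+1 = 1
p=3,k=3: not 3>3, c = 1+2 = 3
p=3,k=4: not 3>4, c = 3+2 = 5
p=3,k=5: not 3>5, c = 5+2 = 7
p=4,k=2: 4>2, c = 7+2 = 9
p=4,k=3: 4>3, c = 9+1 = 10
p=4,k=4: not 4>4, c = 10+2 = 12
p=4,k=5: not 4>5, c = 12+2 = 14
p=5,k=2: 5>2, c = 14+3 = 17
p=5,k=3: 5>3, c = 17+2 = 19
p=5,k=4: 5>4, c = 19+1 = 20
p=5,k=5: not 5>5, c = 20+2 = 22
p=6,k=2: 6>2, c = 22+4 = 26
p=6,k=3: 6>3, c = 26+3 = 29
p=6,k=4: 6>4, c = 29+2 = 31
p=6,k=5: 6>5, c = 31+1 = 32

32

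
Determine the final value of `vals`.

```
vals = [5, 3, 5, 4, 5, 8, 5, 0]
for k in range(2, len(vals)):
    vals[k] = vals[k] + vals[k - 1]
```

[5, 3, 8, 12, 17, 25, 30, 30]

k=2: vals[2] = 5+3 = 8 → [5, 3, 8, 4, 5, 8, 5, 0]
k=3: vals[3] = 4+8 = 12 → [5, 3, 8, 12, 5, 8, 5, 0]
k=4: vals[4] = 5+12 = 17 → [5, 3, 8, 12, 17, 8, 5, 0]
k=5: vals[5] = 8+17 = 25 → [5, 3, 8, 12, 17, 25, 5, 0]
k=6: vals[6] = 5+25 = 30 → [5, 3, 8, 12, 17, 25, 30, 0]
k=7: vals[7] = 0+30 = 30 → [5, 3, 8, 12, 17, 25, 30, 30]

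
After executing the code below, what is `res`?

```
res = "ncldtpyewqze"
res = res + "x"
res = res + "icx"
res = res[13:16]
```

+ 'x' → 'ncldtpyewqzex'
+ 'icx' → 'ncldtpyewqzexicx'
slice [13:16] → 'icx'

'icx'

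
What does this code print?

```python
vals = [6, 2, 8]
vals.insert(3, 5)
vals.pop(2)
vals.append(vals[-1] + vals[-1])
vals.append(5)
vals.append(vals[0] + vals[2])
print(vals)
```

insert 5 at 3 → [6, 2, 8, 5]
pop(2) removes 8 → [6, 2, 5]
append vals[-1]+vals[-1] = 5+5 = 10 → [6, 2, 5, 10]
append 5 → [6, 2, 5, 10, 5]
append vals[0]+vals[2] = 6+5 = 11 → [6, 2, 5, 10, 5, 11]

[6, 2, 5, 10, 5, 11]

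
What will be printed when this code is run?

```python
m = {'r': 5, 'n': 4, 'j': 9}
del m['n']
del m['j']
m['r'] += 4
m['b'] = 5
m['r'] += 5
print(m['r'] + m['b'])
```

del 'n' → {'r': 5, 'j': 9}
del 'j' → {'r': 5}
m['r'] = 5+4 = 9 → {'r': 9}
m['b'] = 5 → {'r': 9, 'b': 5}
m['r'] = 9+5 = 14 → {'r': 14, 'b': 5}
m['r']+m['b'] = 14+5 = 19

19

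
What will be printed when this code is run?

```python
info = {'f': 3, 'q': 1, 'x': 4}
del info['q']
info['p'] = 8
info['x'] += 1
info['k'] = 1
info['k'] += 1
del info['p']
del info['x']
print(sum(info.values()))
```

del 'q' → {'f': 3, 'x': 4}
info['p'] = 8 → {'f': 3, 'x': 4, 'p': 8}
info['x'] = 4+1 = 5 → {'f': 3, 'x': 5, 'p': 8}
info['k'] = 1 → {'f': 3, 'x': 5, 'p': 8, 'k': 1}
info['k'] = 1+1 = 2 → {'f': 3, 'x': 5, 'p': 8, 'k': 2}
del 'p' → {'f': 3, 'x': 5, 'k': 2}
del 'x' → {'f': 3, 'k': 2}
sum of values = 5

5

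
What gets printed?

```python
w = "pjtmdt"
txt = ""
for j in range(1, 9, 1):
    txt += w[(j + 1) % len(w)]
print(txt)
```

j=1: add w[2]='t' → 't'
j=2: add w[3]='m' → 'tm'
j=3: add w[4]='d' → 'tmd'
j=4: add w[5]='t' → 'tmdt'
j=5: add w[0]='p' → 'tmdtp'
j=6: add w[1]='j' → 'tmdtpj'
j=7: add w[2]='t' → 'tmdtpjt'
j=8: add w[3]='m' → 'tmdtpjtm'

tmdtpjtm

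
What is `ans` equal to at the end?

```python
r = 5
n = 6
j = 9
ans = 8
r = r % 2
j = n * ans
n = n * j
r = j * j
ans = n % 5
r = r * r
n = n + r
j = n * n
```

r = 5%2 = 1
j = 6*8 = 48
n = 6*48 = 288
r = 48*48 = 2304
ans = 288%5 = 3
r = 2304*2304 = 5308416
n = 288+5308416 = 5308704
j = 5308704*5308704 = 28182338159616

3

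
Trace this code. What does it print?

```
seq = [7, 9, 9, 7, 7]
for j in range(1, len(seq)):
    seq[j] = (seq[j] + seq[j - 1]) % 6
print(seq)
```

[7, 4, 1, 2, 3]

j=1: seq[1] = (9+7)%6 = 4 → [7, 4, 9, 7, 7]
j=2: seq[2] = (9+4)%6 = 1 → [7, 4, 1, 7, 7]
j=3: seq[3] = (7+1)%6 = 2 → [7, 4, 1, 2, 7]
j=4: seq[4] = (7+2)%6 = 3 → [7, 4, 1, 2, 3]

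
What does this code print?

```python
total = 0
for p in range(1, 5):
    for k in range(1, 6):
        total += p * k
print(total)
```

150

p=1,k=1: total = 0+1 = 1
p=1,k=2: total = 1+2 = 3
p=1,k=3: total = 3+3 = 6
p=1,k=4: total = 6+4 = 10
p=1,k=5: total = 10+5 = 15
p=2,k=1: total = 15+2 = 17
p=2,k=2: total = 17+4 = 21
p=2,k=3: total = 21+6 = 27
p=2,k=4: total = 27+8 = 35
p=2,k=5: total = 35+10 = 45
p=3,k=1: total = 45+3 = 48
p=3,k=2: total = 48+6 = 54
p=3,k=3: total = 54+9 = 63
p=3,k=4: total = 63+12 = 75
p=3,k=5: total = 75+15 = 90
p=4,k=1: total = 90+4 = 94
p=4,k=2: total = 94+8 = 102
p=4,k=3: total = 102+12 = 114
p=4,k=4: total = 114+16 = 130
p=4,k=5: total = 130+20 = 150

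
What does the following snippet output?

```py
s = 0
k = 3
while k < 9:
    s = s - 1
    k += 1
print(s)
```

-6

k=3: s = 0-1 = -1
k=4: s = (-1)-1 = -2
k=5: s = (-2)-1 = -3
k=6: s = (-3)-1 = -4
k=7: s = (-4)-1 = -5
k=8: s = (-5)-1 = -6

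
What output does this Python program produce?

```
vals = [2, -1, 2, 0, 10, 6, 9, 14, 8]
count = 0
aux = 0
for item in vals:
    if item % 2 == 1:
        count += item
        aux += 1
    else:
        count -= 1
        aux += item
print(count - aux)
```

-43

item=2: not odd, count = 0-1 = -1; aux=2
item=-1: odd, count = (-1)+(-1) = -2; aux=3
item=2: not odd, count = (-2)-1 = -3; aux=5
item=0: not odd, count = (-3)-1 = -4; aux=5
item=10: not odd, count = (-4)-1 = -5; aux=15
item=6: not odd, count = (-5)-1 = -6; aux=21
item=9: odd, count = (-6)+9 = 3; aux=22
item=14: not odd, count = 3-1 = 2; aux=36
item=8: not odd, count = 2-1 = 1; aux=44
count-aux = 1-44 = -43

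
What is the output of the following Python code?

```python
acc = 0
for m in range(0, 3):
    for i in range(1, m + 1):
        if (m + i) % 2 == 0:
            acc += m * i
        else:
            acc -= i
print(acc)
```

4

m=1,i=1: even sum, acc = 0+1 = 1
m=2,i=1: odd sum, acc = 1-1 = 0
m=2,i=2: even sum, acc = 0+4 = 4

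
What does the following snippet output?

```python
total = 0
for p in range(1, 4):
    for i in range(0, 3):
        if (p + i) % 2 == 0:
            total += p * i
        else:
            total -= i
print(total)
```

3

p=1,i=0: odd sum, total = 0-0 = 0
p=1,i=1: even sum, total = 0+1 = 1
p=1,i=2: odd sum, total = 1-2 = -1
p=2,i=0: even sum, total = (-1)+0 = -1
p=2,i=1: odd sum, total = (-1)-1 = -2
p=2,i=2: even sum, total = (-2)+4 = 2
p=3,i=0: odd sum, total = 2-0 = 2
p=3,i=1: even sum, total = 2+3 = 5
p=3,i=2: odd sum, total = 5-2 = 3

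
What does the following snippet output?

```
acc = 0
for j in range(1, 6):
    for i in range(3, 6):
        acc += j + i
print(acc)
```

j=1,i=3: acc = 0+4 = 4
j=1,i=4: acc = 4+5 = 9
j=1,i=5: acc = 9+6 = 15
j=2,i=3: acc = 15+5 = 20
j=2,i=4: acc = 20+6 = 26
j=2,i=5: acc = 26+7 = 33
j=3,i=3: acc = 33+6 = 39
j=3,i=4: acc = 39+7 = 46
j=3,i=5: acc = 46+8 = 54
j=4,i=3: acc = 54+7 = 61
j=4,i=4: acc = 61+8 = 69
j=4,i=5: acc = 69+9 = 78
j=5,i=3: acc = 78+8 = 86
j=5,i=4: acc = 86+9 = 95
j=5,i=5: acc = 95+10 = 105

105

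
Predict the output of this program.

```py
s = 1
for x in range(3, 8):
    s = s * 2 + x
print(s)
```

x=3: s = 1*2+3 = 5
x=4: s = 5*2+4 = 14
x=5: s = 14*2+5 = 33
x=6: s = 33*2+6 = 72
x=7: s = 72*2+7 = 151

151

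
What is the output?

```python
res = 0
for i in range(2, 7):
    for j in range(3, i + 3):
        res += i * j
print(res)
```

445

i=2,j=3: res = 0+6 = 6
i=2,j=4: res = 6+8 = 14
i=3,j=3: res = 14+9 = 23
i=3,j=4: res = 23+12 = 35
i=3,j=5: res = 35+15 = 50
i=4,j=3: res = 50+12 = 62
i=4,j=4: res = 62+16 = 78
i=4,j=5: res = 78+20 = 98
i=4,j=6: res = 98+24 = 122
i=5,j=3: res = 122+15 = 137
i=5,j=4: res = 137+20 = 157
i=5,j=5: res = 157+25 = 182
i=5,j=6: res = 182+30 = 212
i=5,j=7: res = 212+35 = 247
i=6,j=3: res = 247+18 = 265
i=6,j=4: res = 265+24 = 289
i=6,j=5: res = 289+30 = 319
i=6,j=6: res = 319+36 = 355
i=6,j=7: res = 355+42 = 397
i=6,j=8: res = 397+48 = 445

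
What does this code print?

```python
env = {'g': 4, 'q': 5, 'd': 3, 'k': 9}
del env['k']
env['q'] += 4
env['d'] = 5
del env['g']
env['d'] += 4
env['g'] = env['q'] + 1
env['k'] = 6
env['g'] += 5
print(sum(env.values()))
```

del 'k' → {'g': 4, 'q': 5, 'd': 3}
env['q'] = 5+4 = 9 → {'g': 4, 'q': 9, 'd': 3}
env['d'] = 5 → {'g': 4, 'q': 9, 'd': 5}
del 'g' → {'q': 9, 'd': 5}
env['d'] = 5+4 = 9 → {'q': 9, 'd': 9}
env['g'] = env['q']+1 = 10 → {'q': 9, 'd': 9, 'g': 10}
env['k'] = 6 → {'q': 9, 'd': 9, 'g': 10, 'k': 6}
env['g'] = 10+5 = 15 → {'q': 9, 'd': 9, 'g': 15, 'k': 6}
sum of values = 39

39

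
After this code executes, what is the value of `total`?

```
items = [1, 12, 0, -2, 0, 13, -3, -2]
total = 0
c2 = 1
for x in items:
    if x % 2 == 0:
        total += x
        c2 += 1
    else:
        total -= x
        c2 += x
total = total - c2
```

x=1: not even, total = 0-1 = -1; c2=2
x=12: even, total = (-1)+12 = 11; c2=3
x=0: even, total = 11+0 = 11; c2=4
x=-2: even, total = 11+(-2) = 9; c2=5
x=0: even, total = 9+0 = 9; c2=6
x=13: not even, total = 9-13 = -4; c2=19
x=-3: not even, total = (-4)-(-3) = -1; c2=16
x=-2: even, total = (-1)+(-2) = -3; c2=17
total-c2 = (-3)-17 = -20

-20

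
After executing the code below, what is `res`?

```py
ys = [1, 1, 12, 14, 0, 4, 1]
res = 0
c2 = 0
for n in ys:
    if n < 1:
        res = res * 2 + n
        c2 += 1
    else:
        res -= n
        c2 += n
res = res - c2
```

-95

n=1: not <1, res = 0-1 = -1; c2=1
n=1: not <1, res = (-1)-1 = -2; c2=2
n=12: not <1, res = (-2)-12 = -14; c2=14
n=14: not <1, res = (-14)-14 = -28; c2=28
n=0: <1, res = (-28)*2+0 = -56; c2=29
n=4: not <1, res = (-56)-4 = -60; c2=33
n=1: not <1, res = (-60)-1 = -61; c2=34
res-c2 = (-61)-34 = -95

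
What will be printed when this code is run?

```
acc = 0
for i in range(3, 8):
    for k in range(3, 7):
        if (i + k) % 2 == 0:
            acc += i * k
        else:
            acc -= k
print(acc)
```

i=3,k=3: even sum, acc = 0+9 = 9
i=3,k=4: odd sum, acc = 9-4 = 5
i=3,k=5: even sum, acc = 5+15 = 20
i=3,k=6: odd sum, acc = 20-6 = 14
i=4,k=3: odd sum, acc = 14-3 = 11
i=4,k=4: even sum, acc = 11+16 = 27
i=4,k=5: odd sum, acc = 27-5 = 22
i=4,k=6: even sum, acc = 22+24 = 46
i=5,k=3: even sum, acc = 46+15 = 61
i=5,k=4: odd sum, acc = 61-4 = 57
i=5,k=5: even sum, acc = 57+25 = 82
i=5,k=6: odd sum, acc = 82-6 = 76
i=6,k=3: odd sum, acc = 76-3 = 73
i=6,k=4: even sum, acc = 73+24 = 97
i=6,k=5: odd sum, acc = 97-5 = 92
i=6,k=6: even sum, acc = 92+36 = 128
i=7,k=3: even sum, acc = 128+21 = 149
i=7,k=4: odd sum, acc = 149-4 = 145
i=7,k=5: even sum, acc = 145+35 = 180
i=7,k=6: odd sum, acc = 180-6 = 174

174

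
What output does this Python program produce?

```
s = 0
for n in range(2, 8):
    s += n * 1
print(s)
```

n=2: s = 0+2*1 = 2
n=3: s = 2+3*1 = 5
n=4: s = 5+4*1 = 9
n=5: s = 9+5*1 = 14
n=6: s = 14+6*1 = 20
n=7: s = 20+7*1 = 27

27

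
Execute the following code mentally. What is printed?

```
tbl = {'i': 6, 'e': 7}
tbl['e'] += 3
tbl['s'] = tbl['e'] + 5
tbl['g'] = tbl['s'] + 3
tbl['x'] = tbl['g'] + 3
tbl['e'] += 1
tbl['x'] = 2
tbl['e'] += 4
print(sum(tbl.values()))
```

tbl['e'] = 7+3 = 10 → {'i': 6, 'e': 10}
tbl['s'] = tbl['e']+5 = 15 → {'i': 6, 'e': 10, 's': 15}
tbl['g'] = tbl['s']+3 = 18 → {'i': 6, 'e': 10, 's': 15, 'g': 18}
tbl['x'] = tbl['g']+3 = 21 → {'i': 6, 'e': 10, 's': 15, 'g': 18, 'x': 21}
tbl['e'] = 10+1 = 11 → {'i': 6, 'e': 11, 's': 15, 'g': 18, 'x': 21}
tbl['x'] = 2 → {'i': 6, 'e': 11, 's': 15, 'g': 18, 'x': 2}
tbl['e'] = 11+4 = 15 → {'i': 6, 'e': 15, 's': 15, 'g': 18, 'x': 2}
sum of values = 56

56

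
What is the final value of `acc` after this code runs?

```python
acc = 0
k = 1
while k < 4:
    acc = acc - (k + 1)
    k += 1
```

k=1: acc = 0-2 = -2
k=2: acc = (-2)-3 = -5
k=3: acc = (-5)-4 = -9

-9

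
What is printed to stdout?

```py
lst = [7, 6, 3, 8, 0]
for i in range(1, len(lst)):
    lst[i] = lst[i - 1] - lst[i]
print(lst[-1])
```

i=1: lst[1] = 7-6 = 1 → [7, 1, 3, 8, 0]
i=2: lst[2] = 1-3 = -2 → [7, 1, -2, 8, 0]
i=3: lst[3] = (-2)-8 = -10 → [7, 1, -2, -10, 0]
i=4: lst[4] = (-10)-0 = -10 → [7, 1, -2, -10, -10]

-10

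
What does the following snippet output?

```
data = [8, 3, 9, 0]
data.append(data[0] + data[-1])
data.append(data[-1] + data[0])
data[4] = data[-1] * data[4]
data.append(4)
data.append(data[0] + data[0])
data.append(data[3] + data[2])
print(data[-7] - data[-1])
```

0

append data[0]+data[-1] = 8+0 = 8 → [8, 3, 9, 0, 8]
append data[-1]+data[0] = 8+8 = 16 → [8, 3, 9, 0, 8, 16]
data[4] = data[-1]*data[4] = 16*8 = 128 → [8, 3, 9, 0, 128, 16]
append 4 → [8, 3, 9, 0, 128, 16, 4]
append data[0]+data[0] = 8+8 = 16 → [8, 3, 9, 0, 128, 16, 4, 16]
append data[3]+data[2] = 0+9 = 9 → [8, 3, 9, 0, 128, 16, 4, 16, 9]
data[-7]-data[-1] = 9-9 = 0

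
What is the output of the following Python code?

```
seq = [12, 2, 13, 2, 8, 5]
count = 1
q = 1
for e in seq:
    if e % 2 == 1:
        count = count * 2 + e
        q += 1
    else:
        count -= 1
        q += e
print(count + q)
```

50

e=12: not odd, count = 1-1 = 0; q=13
e=2: not odd, count = 0-1 = -1; q=15
e=13: odd, count = (-1)*2+13 = 11; q=16
e=2: not odd, count = 11-1 = 10; q=18
e=8: not odd, count = 10-1 = 9; q=26
e=5: odd, count = 9*2+5 = 23; q=27
count+q = 23+27 = 50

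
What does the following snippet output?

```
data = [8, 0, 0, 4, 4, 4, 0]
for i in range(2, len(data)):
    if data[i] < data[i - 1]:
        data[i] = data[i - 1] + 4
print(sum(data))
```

28

i=2: 0>=0, unchanged → [8, 0, 0, 4, 4, 4, 0]
i=3: 4>=0, unchanged → [8, 0, 0, 4, 4, 4, 0]
i=4: 4>=4, unchanged → [8, 0, 0, 4, 4, 4, 0]
i=5: 4>=4, unchanged → [8, 0, 0, 4, 4, 4, 0]
i=6: 0<4, data[6] = 4+4 = 8 → [8, 0, 0, 4, 4, 4, 8]
sum = 28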